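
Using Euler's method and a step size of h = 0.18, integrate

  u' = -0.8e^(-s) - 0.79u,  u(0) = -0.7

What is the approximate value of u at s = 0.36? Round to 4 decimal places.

Euler: u_{n+1} = u_n + h·f(s_n, u_n).
s=0.000000, u=-0.700000: f=-0.247000 → u ← -0.700000 + 0.18·(-0.247000) = -0.744460
s=0.180000, u=-0.744460: f=-0.080093 → u ← -0.744460 + 0.18·(-0.080093) = -0.758877
u(0.36) ≈ -0.7589

-0.7589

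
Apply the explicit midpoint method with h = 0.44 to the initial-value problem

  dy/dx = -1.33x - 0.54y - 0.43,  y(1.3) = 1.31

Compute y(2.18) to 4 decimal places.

Midpoint: k1 = f(x_n, y_n); k2 = f(x_n + h/2, y_n + (h/2)·k1); y_{n+1} = y_n + h·k2.
x=1.300000, y=1.310000:
  k1 = f(1.300000, 1.310000) = -2.866400
  k2 = f(1.520000, 0.679392) = -2.818472
  y ← 1.310000 + 0.44·(-2.818472) = 0.069872
x=1.740000, y=0.069872:
  k1 = f(1.740000, 0.069872) = -2.781931
  k2 = f(1.960000, -0.542152) = -2.744038
  y ← 0.069872 + 0.44·(-2.744038) = -1.137504
y(2.18) ≈ -1.1375

-1.1375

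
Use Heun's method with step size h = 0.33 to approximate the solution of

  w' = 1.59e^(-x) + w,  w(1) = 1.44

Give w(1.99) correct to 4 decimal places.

4.4992

Heun: k1 = f(x_n, w_n); k2 = f(x_n + h, w_n + h·k1); w_{n+1} = w_n + (h/2)·(k1 + k2).
x=1.000000, w=1.440000:
  k1 = f(1.000000, 1.440000) = 2.024928
  k2 = f(1.330000, 2.108226) = 2.528745
  w ← 1.440000 + (0.33/2)·(2.024928 + 2.528745) = 2.191356
x=1.330000, w=2.191356:
  k1 = f(1.330000, 2.191356) = 2.611875
  k2 = f(1.660000, 3.053275) = 3.355596
  w ← 2.191356 + (0.33/2)·(2.611875 + 3.355596) = 3.175989
x=1.660000, w=3.175989:
  k1 = f(1.660000, 3.175989) = 3.478310
  k2 = f(1.990000, 4.323831) = 4.541177
  w ← 3.175989 + (0.33/2)·(3.478310 + 4.541177) = 4.499204
w(1.99) ≈ 4.4992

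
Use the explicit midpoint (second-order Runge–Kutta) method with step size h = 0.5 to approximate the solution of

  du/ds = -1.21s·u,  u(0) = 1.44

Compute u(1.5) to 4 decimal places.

Midpoint: k1 = f(s_n, u_n); k2 = f(s_n + h/2, u_n + (h/2)·k1); u_{n+1} = u_n + h·k2.
s=0.000000, u=1.440000:
  k1 = f(0.000000, 1.440000) = 0.000000
  k2 = f(0.250000, 1.440000) = -0.435600
  u ← 1.440000 + 0.5·(-0.435600) = 1.222200
s=0.500000, u=1.222200:
  k1 = f(0.500000, 1.222200) = -0.739431
  k2 = f(0.750000, 1.037342) = -0.941388
  u ← 1.222200 + 0.5·(-0.941388) = 0.751506
s=1.000000, u=0.751506:
  k1 = f(1.000000, 0.751506) = -0.909322
  k2 = f(1.250000, 0.524175) = -0.792815
  u ← 0.751506 + 0.5·(-0.792815) = 0.355098
u(1.5) ≈ 0.3551

0.3551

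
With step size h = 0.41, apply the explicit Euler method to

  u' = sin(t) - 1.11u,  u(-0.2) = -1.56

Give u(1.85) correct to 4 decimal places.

0.6005

Euler: u_{n+1} = u_n + h·f(t_n, u_n).
t=-0.200000, u=-1.560000: f=1.532931 → u ← -1.560000 + 0.41·1.532931 = -0.931498
t=0.210000, u=-0.931498: f=1.242423 → u ← -0.931498 + 0.41·1.242423 = -0.422105
t=0.620000, u=-0.422105: f=1.049572 → u ← -0.422105 + 0.41·1.049572 = 0.008219
t=1.030000, u=0.008219: f=0.848175 → u ← 0.008219 + 0.41·0.848175 = 0.355971
t=1.440000, u=0.355971: f=0.596330 → u ← 0.355971 + 0.41·0.596330 = 0.600467
u(1.85) ≈ 0.6005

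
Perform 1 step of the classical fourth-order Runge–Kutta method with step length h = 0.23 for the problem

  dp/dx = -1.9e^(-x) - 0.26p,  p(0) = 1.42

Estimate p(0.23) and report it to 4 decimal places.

0.9591

RK4: k1 = f(x_n, p_n); k2 = f(x_n + h/2, p_n + (h/2)·k1); k3 = f(x_n + h/2, p_n + (h/2)·k2); k4 = f(x_n + h, p_n + h·k3); p_{n+1} = p_n + (h/6)·(k1 + 2k2 + 2k3 + k4).
x=0.000000, p=1.420000:
  k1 = f(0.000000, 1.420000) = -2.269200
  k2 = f(0.115000, 1.159042) = -1.994947
  k3 = f(0.115000, 1.190581) = -2.003147
  k4 = f(0.230000, 0.959276) = -1.759026
  p ← 1.420000 + (0.23/6)·(k1 + 2k2 + 2k3 + k4) = 0.959064
p(0.23) ≈ 0.9591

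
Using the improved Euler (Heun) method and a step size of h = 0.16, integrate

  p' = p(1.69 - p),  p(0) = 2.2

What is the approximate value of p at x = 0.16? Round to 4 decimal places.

Heun: k1 = f(x_n, p_n); k2 = f(x_n + h, p_n + h·k1); p_{n+1} = p_n + (h/2)·(k1 + k2).
x=0.000000, p=2.200000:
  k1 = f(0.000000, 2.200000) = -1.122000
  k2 = f(0.160000, 2.020480) = -0.667728
  p ← 2.200000 + (0.16/2)·(-1.122000 + (-0.667728)) = 2.056822
p(0.16) ≈ 2.0568

2.0568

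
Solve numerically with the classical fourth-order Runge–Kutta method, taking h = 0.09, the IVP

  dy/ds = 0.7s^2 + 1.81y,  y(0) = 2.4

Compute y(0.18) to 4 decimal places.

3.3258

RK4: k1 = f(s_n, y_n); k2 = f(s_n + h/2, y_n + (h/2)·k1); k3 = f(s_n + h/2, y_n + (h/2)·k2); k4 = f(s_n + h, y_n + h·k3); y_{n+1} = y_n + (h/6)·(k1 + 2k2 + 2k3 + k4).
s=0.000000, y=2.400000:
  k1 = f(0.000000, 2.400000) = 4.344000
  k2 = f(0.045000, 2.595480) = 4.699236
  k3 = f(0.045000, 2.611466) = 4.728170
  k4 = f(0.090000, 2.825535) = 5.119889
  y ← 2.400000 + (0.09/6)·(k1 + 2k2 + 2k3 + k4) = 2.824781
s=0.090000, y=2.824781:
  k1 = f(0.090000, 2.824781) = 5.118523
  k2 = f(0.135000, 3.055114) = 5.542514
  k3 = f(0.135000, 3.074194) = 5.577048
  k4 = f(0.180000, 3.326715) = 6.044034
  y ← 2.824781 + (0.09/6)·(k1 + 2k2 + 2k3 + k4) = 3.325806
y(0.18) ≈ 3.3258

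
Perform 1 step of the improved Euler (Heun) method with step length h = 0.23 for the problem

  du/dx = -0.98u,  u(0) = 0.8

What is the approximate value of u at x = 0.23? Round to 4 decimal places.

0.6400

Heun: k1 = f(x_n, u_n); k2 = f(x_n + h, u_n + h·k1); u_{n+1} = u_n + (h/2)·(k1 + k2).
x=0.000000, u=0.800000:
  k1 = f(0.000000, 0.800000) = -0.784000
  k2 = f(0.230000, 0.619680) = -0.607286
  u ← 0.800000 + (0.23/2)·(-0.784000 + (-0.607286)) = 0.640002
u(0.23) ≈ 0.6400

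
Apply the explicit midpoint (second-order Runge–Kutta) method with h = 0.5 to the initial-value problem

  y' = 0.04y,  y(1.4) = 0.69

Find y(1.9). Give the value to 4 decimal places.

0.7039

Midpoint: k1 = f(x_n, y_n); k2 = f(x_n + h/2, y_n + (h/2)·k1); y_{n+1} = y_n + h·k2.
x=1.400000, y=0.690000:
  k1 = f(1.400000, 0.690000) = 0.027600
  k2 = f(1.650000, 0.696900) = 0.027876
  y ← 0.690000 + 0.5·0.027876 = 0.703938
y(1.9) ≈ 0.7039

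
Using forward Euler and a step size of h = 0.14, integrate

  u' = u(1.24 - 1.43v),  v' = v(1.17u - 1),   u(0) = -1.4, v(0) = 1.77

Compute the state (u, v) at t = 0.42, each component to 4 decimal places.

Euler on (u,v): u_{n+1} = u_n + h·u', v_{n+1} = v_n + h·v'.
0.000000: (-1.400000, 1.770000); f=(1.807540, -4.669260) → (-1.146944, 1.116304)
0.140000: (-1.146944, 1.116304); f=(0.408673, -2.614299) → (-1.089730, 0.750302)
0.280000: (-1.089730, 0.750302); f=(-0.182060, -1.706925) → (-1.115219, 0.511332)
(u(0.42), v(0.42)) ≈ (-1.1152, 0.5113)

-1.1152, 0.5113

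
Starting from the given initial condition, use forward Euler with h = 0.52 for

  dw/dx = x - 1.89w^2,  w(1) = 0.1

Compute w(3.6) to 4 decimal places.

Euler: w_{n+1} = w_n + h·f(x_n, w_n).
x=1.000000, w=0.100000: f=0.981100 → w ← 0.100000 + 0.52·0.981100 = 0.610172
x=1.520000, w=0.610172: f=0.816334 → w ← 0.610172 + 0.52·0.816334 = 1.034666
x=2.040000, w=1.034666: f=0.016692 → w ← 1.034666 + 0.52·0.016692 = 1.043346
x=2.560000, w=1.043346: f=0.502603 → w ← 1.043346 + 0.52·0.502603 = 1.304699
x=3.080000, w=1.304699: f=-0.137232 → w ← 1.304699 + 0.52·(-0.137232) = 1.233338
w(3.6) ≈ 1.2333

1.2333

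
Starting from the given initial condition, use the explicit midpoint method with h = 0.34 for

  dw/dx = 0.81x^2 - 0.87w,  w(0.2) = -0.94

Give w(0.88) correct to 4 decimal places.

Midpoint: k1 = f(x_n, w_n); k2 = f(x_n + h/2, w_n + (h/2)·k1); w_{n+1} = w_n + h·k2.
x=0.200000, w=-0.940000:
  k1 = f(0.200000, -0.940000) = 0.850200
  k2 = f(0.370000, -0.795466) = 0.802944
  w ← -0.940000 + 0.34·0.802944 = -0.666999
x=0.540000, w=-0.666999:
  k1 = f(0.540000, -0.666999) = 0.816485
  k2 = f(0.710000, -0.528196) = 0.867852
  w ← -0.666999 + 0.34·0.867852 = -0.371929
w(0.88) ≈ -0.3719

-0.3719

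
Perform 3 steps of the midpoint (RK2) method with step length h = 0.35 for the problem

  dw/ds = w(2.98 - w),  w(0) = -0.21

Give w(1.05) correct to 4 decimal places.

-9.9746

Midpoint: k1 = f(s_n, w_n); k2 = f(s_n + h/2, w_n + (h/2)·k1); w_{n+1} = w_n + h·k2.
s=0.000000, w=-0.210000:
  k1 = f(0.000000, -0.210000) = -0.669900
  k2 = f(0.175000, -0.327232) = -1.082234
  w ← -0.210000 + 0.35·(-1.082234) = -0.588782
s=0.350000, w=-0.588782:
  k1 = f(0.350000, -0.588782) = -2.101234
  k2 = f(0.525000, -0.956498) = -3.765252
  w ← -0.588782 + 0.35·(-3.765252) = -1.906620
s=0.700000, w=-1.906620:
  k1 = f(0.700000, -1.906620) = -9.316927
  k2 = f(0.875000, -3.537082) = -23.051457
  w ← -1.906620 + 0.35·(-23.051457) = -9.974630
w(1.05) ≈ -9.9746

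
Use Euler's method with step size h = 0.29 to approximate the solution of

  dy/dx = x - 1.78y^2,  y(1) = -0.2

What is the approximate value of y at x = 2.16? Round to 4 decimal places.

Euler: y_{n+1} = y_n + h·f(x_n, y_n).
x=1.000000, y=-0.200000: f=0.928800 → y ← -0.200000 + 0.29·0.928800 = 0.069352
x=1.290000, y=0.069352: f=1.281439 → y ← 0.069352 + 0.29·1.281439 = 0.440969
x=1.580000, y=0.440969: f=1.233872 → y ← 0.440969 + 0.29·1.233872 = 0.798792
x=1.870000, y=0.798792: f=0.734237 → y ← 0.798792 + 0.29·0.734237 = 1.011721
y(2.16) ≈ 1.0117

1.0117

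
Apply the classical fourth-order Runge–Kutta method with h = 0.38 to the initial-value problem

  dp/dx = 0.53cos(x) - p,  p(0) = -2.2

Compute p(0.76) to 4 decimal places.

RK4: k1 = f(x_n, p_n); k2 = f(x_n + h/2, p_n + (h/2)·k1); k3 = f(x_n + h/2, p_n + (h/2)·k2); k4 = f(x_n + h, p_n + h·k3); p_{n+1} = p_n + (h/6)·(k1 + 2k2 + 2k3 + k4).
x=0.000000, p=-2.200000:
  k1 = f(0.000000, -2.200000) = 2.730000
  k2 = f(0.190000, -1.681300) = 2.201762
  k3 = f(0.190000, -1.781665) = 2.302127
  k4 = f(0.380000, -1.325192) = 1.817384
  p ← -2.200000 + (0.38/6)·(k1 + 2k2 + 2k3 + k4) = -1.341506
x=0.380000, p=-1.341506:
  k1 = f(0.380000, -1.341506) = 1.833699
  k2 = f(0.570000, -0.993104) = 1.439311
  k3 = f(0.570000, -1.068037) = 1.514245
  k4 = f(0.760000, -0.766093) = 1.150256
  p ← -1.341506 + (0.38/6)·(k1 + 2k2 + 2k3 + k4) = -0.778405
p(0.76) ≈ -0.7784

-0.7784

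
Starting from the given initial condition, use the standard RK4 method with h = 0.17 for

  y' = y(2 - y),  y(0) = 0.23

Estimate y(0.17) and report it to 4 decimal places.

0.3088

RK4: k1 = f(x_n, y_n); k2 = f(x_n + h/2, y_n + (h/2)·k1); k3 = f(x_n + h/2, y_n + (h/2)·k2); k4 = f(x_n + h, y_n + h·k3); y_{n+1} = y_n + (h/6)·(k1 + 2k2 + 2k3 + k4).
x=0.000000, y=0.230000:
  k1 = f(0.000000, 0.230000) = 0.407100
  k2 = f(0.085000, 0.264603) = 0.459192
  k3 = f(0.085000, 0.269031) = 0.465685
  k4 = f(0.170000, 0.309166) = 0.522749
  y ← 0.230000 + (0.17/6)·(k1 + 2k2 + 2k3 + k4) = 0.308755
y(0.17) ≈ 0.3088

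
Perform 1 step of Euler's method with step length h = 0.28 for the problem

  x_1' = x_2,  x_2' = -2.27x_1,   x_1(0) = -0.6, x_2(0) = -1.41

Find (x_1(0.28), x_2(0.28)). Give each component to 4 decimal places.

-0.9948, -1.0286

Euler on (x_1,x_2): x_1_{n+1} = x_1_n + h·x_1', x_2_{n+1} = x_2_n + h·x_2'.
0.000000: (-0.600000, -1.410000); f=(-1.410000, 1.362000) → (-0.994800, -1.028640)
(x_1(0.28), x_2(0.28)) ≈ (-0.9948, -1.0286)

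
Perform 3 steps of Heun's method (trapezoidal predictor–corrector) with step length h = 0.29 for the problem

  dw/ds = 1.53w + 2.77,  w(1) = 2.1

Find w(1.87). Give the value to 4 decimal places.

12.5310

Heun: k1 = f(s_n, w_n); k2 = f(s_n + h, w_n + h·k1); w_{n+1} = w_n + (h/2)·(k1 + k2).
s=1.000000, w=2.100000:
  k1 = f(1.000000, 2.100000) = 5.983000
  k2 = f(1.290000, 3.835070) = 8.637657
  w ← 2.100000 + (0.29/2)·(5.983000 + 8.637657) = 4.219995
s=1.290000, w=4.219995:
  k1 = f(1.290000, 4.219995) = 9.226593
  k2 = f(1.580000, 6.895707) = 13.320432
  w ← 4.219995 + (0.29/2)·(9.226593 + 13.320432) = 7.489314
s=1.580000, w=7.489314:
  k1 = f(1.580000, 7.489314) = 14.228650
  k2 = f(1.870000, 11.615622) = 20.541902
  w ← 7.489314 + (0.29/2)·(14.228650 + 20.541902) = 12.531044
w(1.87) ≈ 12.5310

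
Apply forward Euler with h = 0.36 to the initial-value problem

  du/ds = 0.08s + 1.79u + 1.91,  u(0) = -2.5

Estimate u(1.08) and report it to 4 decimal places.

-7.4010

Euler: u_{n+1} = u_n + h·f(s_n, u_n).
s=0.000000, u=-2.500000: f=-2.565000 → u ← -2.500000 + 0.36·(-2.565000) = -3.423400
s=0.360000, u=-3.423400: f=-4.189086 → u ← -3.423400 + 0.36·(-4.189086) = -4.931471
s=0.720000, u=-4.931471: f=-6.859733 → u ← -4.931471 + 0.36·(-6.859733) = -7.400975
u(1.08) ≈ -7.4010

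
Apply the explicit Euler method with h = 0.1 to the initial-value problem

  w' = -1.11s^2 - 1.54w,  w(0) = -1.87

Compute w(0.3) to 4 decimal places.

-1.1377

Euler: w_{n+1} = w_n + h·f(s_n, w_n).
s=0.000000, w=-1.870000: f=2.879800 → w ← -1.870000 + 0.1·2.879800 = -1.582020
s=0.100000, w=-1.582020: f=2.425211 → w ← -1.582020 + 0.1·2.425211 = -1.339499
s=0.200000, w=-1.339499: f=2.018428 → w ← -1.339499 + 0.1·2.018428 = -1.137656
w(0.3) ≈ -1.1377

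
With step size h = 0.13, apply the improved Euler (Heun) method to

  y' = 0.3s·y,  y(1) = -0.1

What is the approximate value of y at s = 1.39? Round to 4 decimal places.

-0.1150

Heun: k1 = f(s_n, y_n); k2 = f(s_n + h, y_n + h·k1); y_{n+1} = y_n + (h/2)·(k1 + k2).
s=1.000000, y=-0.100000:
  k1 = f(1.000000, -0.100000) = -0.030000
  k2 = f(1.130000, -0.103900) = -0.035222
  y ← -0.100000 + (0.13/2)·(-0.030000 + (-0.035222)) = -0.104239
s=1.130000, y=-0.104239:
  k1 = f(1.130000, -0.104239) = -0.035337
  k2 = f(1.260000, -0.108833) = -0.041139
  y ← -0.104239 + (0.13/2)·(-0.035337 + (-0.041139)) = -0.109210
s=1.260000, y=-0.109210:
  k1 = f(1.260000, -0.109210) = -0.041282
  k2 = f(1.390000, -0.114577) = -0.047779
  y ← -0.109210 + (0.13/2)·(-0.041282 + (-0.047779)) = -0.114999
y(1.39) ≈ -0.1150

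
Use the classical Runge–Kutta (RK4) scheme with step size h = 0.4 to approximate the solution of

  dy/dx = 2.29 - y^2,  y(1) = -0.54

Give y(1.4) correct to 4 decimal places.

RK4: k1 = f(x_n, y_n); k2 = f(x_n + h/2, y_n + (h/2)·k1); k3 = f(x_n + h/2, y_n + (h/2)·k2); k4 = f(x_n + h, y_n + h·k3); y_{n+1} = y_n + (h/6)·(k1 + 2k2 + 2k3 + k4).
x=1.000000, y=-0.540000:
  k1 = f(1.000000, -0.540000) = 1.998400
  k2 = f(1.200000, -0.140320) = 2.270310
  k3 = f(1.200000, -0.085938) = 2.282615
  k4 = f(1.400000, 0.373046) = 2.150837
  y ← -0.540000 + (0.4/6)·(k1 + 2k2 + 2k3 + k4) = 0.343672
y(1.4) ≈ 0.3437

0.3437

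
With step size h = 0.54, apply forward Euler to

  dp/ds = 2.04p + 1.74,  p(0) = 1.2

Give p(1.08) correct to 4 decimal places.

8.2143

Euler: p_{n+1} = p_n + h·f(s_n, p_n).
s=0.000000, p=1.200000: f=4.188000 → p ← 1.200000 + 0.54·4.188000 = 3.461520
s=0.540000, p=3.461520: f=8.801501 → p ← 3.461520 + 0.54·8.801501 = 8.214330
p(1.08) ≈ 8.2143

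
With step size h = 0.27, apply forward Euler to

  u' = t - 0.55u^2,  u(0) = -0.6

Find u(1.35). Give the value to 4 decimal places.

Euler: u_{n+1} = u_n + h·f(t_n, u_n).
t=0.000000, u=-0.600000: f=-0.198000 → u ← -0.600000 + 0.27·(-0.198000) = -0.653460
t=0.270000, u=-0.653460: f=0.035145 → u ← -0.653460 + 0.27·0.035145 = -0.643971
t=0.540000, u=-0.643971: f=0.311916 → u ← -0.643971 + 0.27·0.311916 = -0.559754
t=0.810000, u=-0.559754: f=0.637672 → u ← -0.559754 + 0.27·0.637672 = -0.387582
t=1.080000, u=-0.387582: f=0.997379 → u ← -0.387582 + 0.27·0.997379 = -0.118290
u(1.35) ≈ -0.1183

-0.1183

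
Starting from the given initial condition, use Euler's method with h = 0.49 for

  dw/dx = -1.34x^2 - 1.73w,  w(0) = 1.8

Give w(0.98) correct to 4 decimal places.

-0.1159

Euler: w_{n+1} = w_n + h·f(x_n, w_n).
x=0.000000, w=1.800000: f=-3.114000 → w ← 1.800000 + 0.49·(-3.114000) = 0.274140
x=0.490000, w=0.274140: f=-0.795996 → w ← 0.274140 + 0.49·(-0.795996) = -0.115898
w(0.98) ≈ -0.1159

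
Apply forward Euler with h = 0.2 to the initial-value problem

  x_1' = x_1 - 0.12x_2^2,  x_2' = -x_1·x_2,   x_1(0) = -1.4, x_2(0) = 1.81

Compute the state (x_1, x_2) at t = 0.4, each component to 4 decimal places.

Euler on (x_1,x_2): x_1_{n+1} = x_1_n + h·x_1', x_2_{n+1} = x_2_n + h·x_2'.
0.000000: (-1.400000, 1.810000); f=(-1.793132, 2.534000) → (-1.758626, 2.316800)
0.200000: (-1.758626, 2.316800); f=(-2.402734, 4.074386) → (-2.239173, 3.131677)
(x_1(0.4), x_2(0.4)) ≈ (-2.2392, 3.1317)

-2.2392, 3.1317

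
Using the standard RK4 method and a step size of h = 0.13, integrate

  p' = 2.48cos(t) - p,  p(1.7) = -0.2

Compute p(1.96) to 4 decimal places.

RK4: k1 = f(t_n, p_n); k2 = f(t_n + h/2, p_n + (h/2)·k1); k3 = f(t_n + h/2, p_n + (h/2)·k2); k4 = f(t_n + h, p_n + h·k3); p_{n+1} = p_n + (h/6)·(k1 + 2k2 + 2k3 + k4).
t=1.700000, p=-0.200000:
  k1 = f(1.700000, -0.200000) = -0.119534
  k2 = f(1.765000, -0.207770) = -0.270834
  k3 = f(1.765000, -0.217604) = -0.260999
  k4 = f(1.830000, -0.233930) = -0.401721
  p ← -0.200000 + (0.13/6)·(k1 + 2k2 + 2k3 + k4) = -0.234340
t=1.830000, p=-0.234340:
  k1 = f(1.830000, -0.234340) = -0.401311
  k2 = f(1.895000, -0.260425) = -0.529589
  k3 = f(1.895000, -0.268763) = -0.521251
  k4 = f(1.960000, -0.302103) = -0.638938
  p ← -0.234340 + (0.13/6)·(k1 + 2k2 + 2k3 + k4) = -0.302415
p(1.96) ≈ -0.3024

-0.3024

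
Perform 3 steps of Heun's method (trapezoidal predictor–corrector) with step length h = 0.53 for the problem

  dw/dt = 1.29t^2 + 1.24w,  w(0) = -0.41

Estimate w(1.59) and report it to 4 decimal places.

0.1606

Heun: k1 = f(t_n, w_n); k2 = f(t_n + h, w_n + h·k1); w_{n+1} = w_n + (h/2)·(k1 + k2).
t=0.000000, w=-0.410000:
  k1 = f(0.000000, -0.410000) = -0.508400
  k2 = f(0.530000, -0.679452) = -0.480159
  w ← -0.410000 + (0.53/2)·(-0.508400 + (-0.480159)) = -0.671968
t=0.530000, w=-0.671968:
  k1 = f(0.530000, -0.671968) = -0.470880
  k2 = f(1.060000, -0.921534) = 0.306741
  w ← -0.671968 + (0.53/2)·(-0.470880 + 0.306741) = -0.715465
t=1.060000, w=-0.715465:
  k1 = f(1.060000, -0.715465) = 0.562267
  k2 = f(1.590000, -0.417463) = 2.743595
  w ← -0.715465 + (0.53/2)·(0.562267 + 2.743595) = 0.160589
w(1.59) ≈ 0.1606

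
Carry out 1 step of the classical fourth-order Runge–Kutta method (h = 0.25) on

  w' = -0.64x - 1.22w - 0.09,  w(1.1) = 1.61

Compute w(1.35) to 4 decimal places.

0.9976

RK4: k1 = f(x_n, w_n); k2 = f(x_n + h/2, w_n + (h/2)·k1); k3 = f(x_n + h/2, w_n + (h/2)·k2); k4 = f(x_n + h, w_n + h·k3); w_{n+1} = w_n + (h/6)·(k1 + 2k2 + 2k3 + k4).
x=1.100000, w=1.610000:
  k1 = f(1.100000, 1.610000) = -2.758200
  k2 = f(1.225000, 1.265225) = -2.417574
  k3 = f(1.225000, 1.307803) = -2.469520
  k4 = f(1.350000, 0.992620) = -2.164996
  w ← 1.610000 + (0.25/6)·(k1 + 2k2 + 2k3 + k4) = 0.997609
w(1.35) ≈ 0.9976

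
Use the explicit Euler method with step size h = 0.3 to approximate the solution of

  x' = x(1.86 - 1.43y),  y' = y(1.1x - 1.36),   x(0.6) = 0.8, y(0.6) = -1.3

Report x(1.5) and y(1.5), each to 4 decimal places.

7.2596, -2.2135

Euler on (x,y): x_{n+1} = x_n + h·x', y_{n+1} = y_n + h·y'.
0.600000: (0.800000, -1.300000); f=(2.975200, 0.624000) → (1.692560, -1.112800)
0.900000: (1.692560, -1.112800); f=(5.841539, -0.558421) → (3.445022, -1.280326)
1.200000: (3.445022, -1.280326); f=(12.715115, -3.110583) → (7.259556, -2.213501)
(x(1.5), y(1.5)) ≈ (7.2596, -2.2135)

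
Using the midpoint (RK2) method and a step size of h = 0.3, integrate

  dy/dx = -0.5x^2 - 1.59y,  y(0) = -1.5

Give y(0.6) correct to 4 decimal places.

Midpoint: k1 = f(x_n, y_n); k2 = f(x_n + h/2, y_n + (h/2)·k1); y_{n+1} = y_n + h·k2.
x=0.000000, y=-1.500000:
  k1 = f(0.000000, -1.500000) = 2.385000
  k2 = f(0.150000, -1.142250) = 1.804928
  y ← -1.500000 + 0.3·1.804928 = -0.958522
x=0.300000, y=-0.958522:
  k1 = f(0.300000, -0.958522) = 1.479050
  k2 = f(0.450000, -0.736664) = 1.070046
  y ← -0.958522 + 0.3·1.070046 = -0.637508
y(0.6) ≈ -0.6375

-0.6375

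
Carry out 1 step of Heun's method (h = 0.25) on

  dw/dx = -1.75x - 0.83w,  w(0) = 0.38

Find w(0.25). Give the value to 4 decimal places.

Heun: k1 = f(x_n, w_n); k2 = f(x_n + h, w_n + h·k1); w_{n+1} = w_n + (h/2)·(k1 + k2).
x=0.000000, w=0.380000:
  k1 = f(0.000000, 0.380000) = -0.315400
  k2 = f(0.250000, 0.301150) = -0.687455
  w ← 0.380000 + (0.25/2)·(-0.315400 + (-0.687455)) = 0.254643
w(0.25) ≈ 0.2546

0.2546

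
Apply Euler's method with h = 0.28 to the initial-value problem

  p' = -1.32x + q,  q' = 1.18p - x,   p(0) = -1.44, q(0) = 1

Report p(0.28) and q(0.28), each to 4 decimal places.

-1.1600, 0.5242

Euler on (p,q): p_{n+1} = p_n + h·p', q_{n+1} = q_n + h·q'.
0.000000: (-1.440000, 1.000000); f=(1.000000, -1.699200) → (-1.160000, 0.524224)
(p(0.28), q(0.28)) ≈ (-1.1600, 0.5242)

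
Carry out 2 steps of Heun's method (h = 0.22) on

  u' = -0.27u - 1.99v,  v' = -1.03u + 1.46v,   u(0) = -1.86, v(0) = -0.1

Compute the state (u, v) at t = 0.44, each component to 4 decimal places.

Heun on (u,v): k1 = f(t_n, state_n); k2 = f(t_n + h, state_n + h·k1); state_{n+1} = state_n + (h/2)·(k1 + k2).
0.000000: (-1.860000, -0.100000)
  k1 = (0.701200, 1.769800)
  predictor → (-1.705736, 0.289356)
  k2 = (-0.115270, 2.179368)
  → (-1.795548, 0.334408)
0.220000: (-1.795548, 0.334408)
  k1 = (-0.180675, 2.337650)
  predictor → (-1.835296, 0.848692)
  k2 = (-1.193366, 3.129445)
  → (-1.946692, 0.935789)
(u(0.44), v(0.44)) ≈ (-1.9467, 0.9358)

-1.9467, 0.9358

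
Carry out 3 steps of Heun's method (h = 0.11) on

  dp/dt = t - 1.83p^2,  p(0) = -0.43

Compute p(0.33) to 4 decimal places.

-0.5140

Heun: k1 = f(t_n, p_n); k2 = f(t_n + h, p_n + h·k1); p_{n+1} = p_n + (h/2)·(k1 + k2).
t=0.000000, p=-0.430000:
  k1 = f(0.000000, -0.430000) = -0.338367
  k2 = f(0.110000, -0.467220) = -0.289480
  p ← -0.430000 + (0.11/2)·(-0.338367 + (-0.289480)) = -0.464532
t=0.110000, p=-0.464532:
  k1 = f(0.110000, -0.464532) = -0.284895
  k2 = f(0.220000, -0.495870) = -0.229973
  p ← -0.464532 + (0.11/2)·(-0.284895 + (-0.229973)) = -0.492849
t=0.220000, p=-0.492849:
  k1 = f(0.220000, -0.492849) = -0.224508
  k2 = f(0.330000, -0.517545) = -0.160171
  p ← -0.492849 + (0.11/2)·(-0.224508 + (-0.160171)) = -0.514007
p(0.33) ≈ -0.5140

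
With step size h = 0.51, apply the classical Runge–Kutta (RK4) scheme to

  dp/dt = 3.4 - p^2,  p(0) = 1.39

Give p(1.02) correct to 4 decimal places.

RK4: k1 = f(t_n, p_n); k2 = f(t_n + h/2, p_n + (h/2)·k1); k3 = f(t_n + h/2, p_n + (h/2)·k2); k4 = f(t_n + h, p_n + h·k3); p_{n+1} = p_n + (h/6)·(k1 + 2k2 + 2k3 + k4).
t=0.000000, p=1.390000:
  k1 = f(0.000000, 1.390000) = 1.467900
  k2 = f(0.255000, 1.764315) = 0.287194
  k3 = f(0.255000, 1.463235) = 1.258945
  k4 = f(0.510000, 2.032062) = -0.729275
  p ← 1.390000 + (0.51/6)·(k1 + 2k2 + 2k3 + k4) = 1.715627
t=0.510000, p=1.715627:
  k1 = f(0.510000, 1.715627) = 0.456625
  k2 = f(0.765000, 1.832066) = 0.043534
  k3 = f(0.765000, 1.726728) = 0.418411
  k4 = f(1.020000, 1.929016) = -0.321104
  p ← 1.715627 + (0.51/6)·(k1 + 2k2 + 2k3 + k4) = 1.805677
p(1.02) ≈ 1.8057

1.8057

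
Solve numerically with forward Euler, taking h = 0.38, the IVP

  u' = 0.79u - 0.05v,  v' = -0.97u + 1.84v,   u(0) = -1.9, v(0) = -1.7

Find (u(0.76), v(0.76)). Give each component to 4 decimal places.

-3.1284, -2.8197

Euler on (u,v): u_{n+1} = u_n + h·u', v_{n+1} = v_n + h·v'.
0.000000: (-1.900000, -1.700000); f=(-1.416000, -1.285000) → (-2.438080, -2.188300)
0.380000: (-2.438080, -2.188300); f=(-1.816668, -1.661534) → (-3.128414, -2.819683)
(u(0.76), v(0.76)) ≈ (-3.1284, -2.8197)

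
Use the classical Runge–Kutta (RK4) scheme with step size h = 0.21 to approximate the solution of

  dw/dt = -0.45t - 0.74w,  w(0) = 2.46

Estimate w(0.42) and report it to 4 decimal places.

RK4: k1 = f(t_n, w_n); k2 = f(t_n + h/2, w_n + (h/2)·k1); k3 = f(t_n + h/2, w_n + (h/2)·k2); k4 = f(t_n + h, w_n + h·k3); w_{n+1} = w_n + (h/6)·(k1 + 2k2 + 2k3 + k4).
t=0.000000, w=2.460000:
  k1 = f(0.000000, 2.460000) = -1.820400
  k2 = f(0.105000, 2.268858) = -1.726205
  k3 = f(0.105000, 2.278748) = -1.733524
  k4 = f(0.210000, 2.095960) = -1.645510
  w ← 2.460000 + (0.21/6)·(k1 + 2k2 + 2k3 + k4) = 2.096512
t=0.210000, w=2.096512:
  k1 = f(0.210000, 2.096512) = -1.645919
  k2 = f(0.315000, 1.923691) = -1.565281
  k3 = f(0.315000, 1.932158) = -1.571547
  k4 = f(0.420000, 1.766487) = -1.496201
  w ← 2.096512 + (0.21/6)·(k1 + 2k2 + 2k3 + k4) = 1.766960
w(0.42) ≈ 1.7670

1.7670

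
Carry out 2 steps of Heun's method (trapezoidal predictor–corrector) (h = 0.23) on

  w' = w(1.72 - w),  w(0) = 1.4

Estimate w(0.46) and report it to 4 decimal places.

1.5560

Heun: k1 = f(t_n, w_n); k2 = f(t_n + h, w_n + h·k1); w_{n+1} = w_n + (h/2)·(k1 + k2).
t=0.000000, w=1.400000:
  k1 = f(0.000000, 1.400000) = 0.448000
  k2 = f(0.230000, 1.503040) = 0.326100
  w ← 1.400000 + (0.23/2)·(0.448000 + 0.326100) = 1.489021
t=0.230000, w=1.489021:
  k1 = f(0.230000, 1.489021) = 0.343932
  k2 = f(0.460000, 1.568126) = 0.238158
  w ← 1.489021 + (0.23/2)·(0.343932 + 0.238158) = 1.555962
w(0.46) ≈ 1.5560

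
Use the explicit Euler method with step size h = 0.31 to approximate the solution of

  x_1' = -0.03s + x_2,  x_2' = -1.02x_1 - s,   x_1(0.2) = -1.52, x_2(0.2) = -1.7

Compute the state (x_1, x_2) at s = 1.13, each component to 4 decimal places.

-2.7039, -0.2709

Euler on (x_1,x_2): x_1_{n+1} = x_1_n + h·x_1', x_2_{n+1} = x_2_n + h·x_2'.
0.200000: (-1.520000, -1.700000); f=(-1.706000, 1.350400) → (-2.048860, -1.281376)
0.510000: (-2.048860, -1.281376); f=(-1.296676, 1.579837) → (-2.450830, -0.791626)
0.820000: (-2.450830, -0.791626); f=(-0.816226, 1.679846) → (-2.703860, -0.270874)
(x_1(1.13), x_2(1.13)) ≈ (-2.7039, -0.2709)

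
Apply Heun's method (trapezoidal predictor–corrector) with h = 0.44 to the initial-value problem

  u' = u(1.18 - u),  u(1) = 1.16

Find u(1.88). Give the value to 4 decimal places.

1.1724

Heun: k1 = f(t_n, u_n); k2 = f(t_n + h, u_n + h·k1); u_{n+1} = u_n + (h/2)·(k1 + k2).
t=1.000000, u=1.160000:
  k1 = f(1.000000, 1.160000) = 0.023200
  k2 = f(1.440000, 1.170208) = 0.011459
  u ← 1.160000 + (0.44/2)·(0.023200 + 0.011459) = 1.167625
t=1.440000, u=1.167625:
  k1 = f(1.440000, 1.167625) = 0.014449
  k2 = f(1.880000, 1.173983) = 0.007064
  u ← 1.167625 + (0.44/2)·(0.014449 + 0.007064) = 1.172358
u(1.88) ≈ 1.1724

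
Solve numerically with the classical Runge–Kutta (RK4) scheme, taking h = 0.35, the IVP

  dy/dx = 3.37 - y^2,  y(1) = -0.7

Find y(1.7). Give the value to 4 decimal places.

1.2943

RK4: k1 = f(x_n, y_n); k2 = f(x_n + h/2, y_n + (h/2)·k1); k3 = f(x_n + h/2, y_n + (h/2)·k2); k4 = f(x_n + h, y_n + h·k3); y_{n+1} = y_n + (h/6)·(k1 + 2k2 + 2k3 + k4).
x=1.000000, y=-0.700000:
  k1 = f(1.000000, -0.700000) = 2.880000
  k2 = f(1.175000, -0.196000) = 3.331584
  k3 = f(1.175000, -0.116973) = 3.356317
  k4 = f(1.350000, 0.474711) = 3.144649
  y ← -0.700000 + (0.35/6)·(k1 + 2k2 + 2k3 + k4) = 0.431693
x=1.350000, y=0.431693:
  k1 = f(1.350000, 0.431693) = 3.183641
  k2 = f(1.525000, 0.988830) = 2.392215
  k3 = f(1.525000, 0.850331) = 2.646938
  k4 = f(1.700000, 1.358121) = 1.525507
  y ← 0.431693 + (0.35/6)·(k1 + 2k2 + 2k3 + k4) = 1.294294
y(1.7) ≈ 1.2943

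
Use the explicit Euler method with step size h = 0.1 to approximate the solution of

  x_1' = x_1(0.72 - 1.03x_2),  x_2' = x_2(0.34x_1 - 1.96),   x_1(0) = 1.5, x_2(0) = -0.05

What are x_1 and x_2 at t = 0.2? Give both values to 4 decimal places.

1.7392, -0.0367

Euler on (x_1,x_2): x_1_{n+1} = x_1_n + h·x_1', x_2_{n+1} = x_2_n + h·x_2'.
0.000000: (1.500000, -0.050000); f=(1.157250, 0.072500) → (1.615725, -0.042750)
0.100000: (1.615725, -0.042750); f=(1.234466, 0.060305) → (1.739172, -0.036719)
(x_1(0.2), x_2(0.2)) ≈ (1.7392, -0.0367)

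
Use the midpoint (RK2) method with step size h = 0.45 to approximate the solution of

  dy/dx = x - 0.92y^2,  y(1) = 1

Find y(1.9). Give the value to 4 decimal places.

Midpoint: k1 = f(x_n, y_n); k2 = f(x_n + h/2, y_n + (h/2)·k1); y_{n+1} = y_n + h·k2.
x=1.000000, y=1.000000:
  k1 = f(1.000000, 1.000000) = 0.080000
  k2 = f(1.225000, 1.018000) = 0.271582
  y ← 1.000000 + 0.45·0.271582 = 1.122212
x=1.450000, y=1.122212:
  k1 = f(1.450000, 1.122212) = 0.291389
  k2 = f(1.675000, 1.187774) = 0.377056
  y ← 1.122212 + 0.45·0.377056 = 1.291887
y(1.9) ≈ 1.2919

1.2919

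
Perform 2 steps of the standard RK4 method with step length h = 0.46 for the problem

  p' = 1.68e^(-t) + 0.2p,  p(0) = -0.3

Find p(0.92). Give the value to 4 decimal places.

0.7643

RK4: k1 = f(t_n, p_n); k2 = f(t_n + h/2, p_n + (h/2)·k1); k3 = f(t_n + h/2, p_n + (h/2)·k2); k4 = f(t_n + h, p_n + h·k3); p_{n+1} = p_n + (h/6)·(k1 + 2k2 + 2k3 + k4).
t=0.000000, p=-0.300000:
  k1 = f(0.000000, -0.300000) = 1.620000
  k2 = f(0.230000, 0.072600) = 1.349336
  k3 = f(0.230000, 0.010347) = 1.336886
  k4 = f(0.460000, 0.314968) = 1.123550
  p ← -0.300000 + (0.46/6)·(k1 + 2k2 + 2k3 + k4) = 0.322226
t=0.460000, p=0.322226:
  k1 = f(0.460000, 0.322226) = 1.125002
  k2 = f(0.690000, 0.580977) = 0.958843
  k3 = f(0.690000, 0.542760) = 0.951200
  k4 = f(0.920000, 0.759778) = 0.821468
  p ← 0.322226 + (0.46/6)·(k1 + 2k2 + 2k3 + k4) = 0.764329
p(0.92) ≈ 0.7643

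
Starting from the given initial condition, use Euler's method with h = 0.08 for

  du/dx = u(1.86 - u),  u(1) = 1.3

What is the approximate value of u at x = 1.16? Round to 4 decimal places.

Euler: u_{n+1} = u_n + h·f(x_n, u_n).
x=1.000000, u=1.300000: f=0.728000 → u ← 1.300000 + 0.08·0.728000 = 1.358240
x=1.080000, u=1.358240: f=0.681511 → u ← 1.358240 + 0.08·0.681511 = 1.412761
u(1.16) ≈ 1.4128

1.4128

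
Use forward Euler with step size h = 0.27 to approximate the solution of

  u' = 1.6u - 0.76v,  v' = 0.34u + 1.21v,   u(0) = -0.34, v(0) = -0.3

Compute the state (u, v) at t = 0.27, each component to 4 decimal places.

Euler on (u,v): u_{n+1} = u_n + h·u', v_{n+1} = v_n + h·v'.
0.000000: (-0.340000, -0.300000); f=(-0.316000, -0.478600) → (-0.425320, -0.429222)
(u(0.27), v(0.27)) ≈ (-0.4253, -0.4292)

-0.4253, -0.4292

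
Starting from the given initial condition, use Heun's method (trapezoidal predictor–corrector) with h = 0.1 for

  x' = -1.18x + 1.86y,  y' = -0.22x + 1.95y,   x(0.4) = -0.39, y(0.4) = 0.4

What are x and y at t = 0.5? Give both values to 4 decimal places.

Heun on (x,y): k1 = f(t_n, state_n); k2 = f(t_n + h, state_n + h·k1); state_{n+1} = state_n + (h/2)·(k1 + k2).
0.400000: (-0.390000, 0.400000)
  k1 = (1.204200, 0.865800)
  predictor → (-0.269580, 0.486580)
  k2 = (1.223143, 1.008139)
  → (-0.268633, 0.493697)
(x(0.5), y(0.5)) ≈ (-0.2686, 0.4937)

-0.2686, 0.4937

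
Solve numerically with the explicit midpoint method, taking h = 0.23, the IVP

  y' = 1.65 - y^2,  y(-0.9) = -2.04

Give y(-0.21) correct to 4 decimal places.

Midpoint: k1 = f(t_n, y_n); k2 = f(t_n + h/2, y_n + (h/2)·k1); y_{n+1} = y_n + h·k2.
t=-0.900000, y=-2.040000:
  k1 = f(-0.900000, -2.040000) = -2.511600
  k2 = f(-0.785000, -2.328834) = -3.773468
  y ← -2.040000 + 0.23·(-3.773468) = -2.907898
t=-0.670000, y=-2.907898:
  k1 = f(-0.670000, -2.907898) = -6.805868
  k2 = f(-0.555000, -3.690572) = -11.970325
  y ← -2.907898 + 0.23·(-11.970325) = -5.661072
t=-0.440000, y=-5.661072:
  k1 = f(-0.440000, -5.661072) = -30.397740
  k2 = f(-0.325000, -9.156813) = -82.197215
  y ← -5.661072 + 0.23·(-82.197215) = -24.566432
y(-0.21) ≈ -24.5664

-24.5664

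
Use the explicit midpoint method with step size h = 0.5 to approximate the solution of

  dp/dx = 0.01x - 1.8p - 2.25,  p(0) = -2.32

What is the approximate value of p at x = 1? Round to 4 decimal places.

Midpoint: k1 = f(x_n, p_n); k2 = f(x_n + h/2, p_n + (h/2)·k1); p_{n+1} = p_n + h·k2.
x=0.000000, p=-2.320000:
  k1 = f(0.000000, -2.320000) = 1.926000
  k2 = f(0.250000, -1.838500) = 1.061800
  p ← -2.320000 + 0.5·1.061800 = -1.789100
x=0.500000, p=-1.789100:
  k1 = f(0.500000, -1.789100) = 0.975380
  k2 = f(0.750000, -1.545255) = 0.538959
  p ← -1.789100 + 0.5·0.538959 = -1.519620
p(1) ≈ -1.5196

-1.5196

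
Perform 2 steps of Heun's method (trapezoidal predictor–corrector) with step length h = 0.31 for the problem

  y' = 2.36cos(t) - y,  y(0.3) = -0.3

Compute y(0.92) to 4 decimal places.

0.6643

Heun: k1 = f(t_n, y_n); k2 = f(t_n + h, y_n + h·k1); y_{n+1} = y_n + (h/2)·(k1 + k2).
t=0.300000, y=-0.300000:
  k1 = f(0.300000, -0.300000) = 2.554594
  k2 = f(0.610000, 0.491924) = 1.442445
  y ← -0.300000 + (0.31/2)·(2.554594 + 1.442445) = 0.319541
t=0.610000, y=0.319541:
  k1 = f(0.610000, 0.319541) = 1.614828
  k2 = f(0.920000, 0.820138) = 0.609598
  y ← 0.319541 + (0.31/2)·(1.614828 + 0.609598) = 0.664327
y(0.92) ≈ 0.6643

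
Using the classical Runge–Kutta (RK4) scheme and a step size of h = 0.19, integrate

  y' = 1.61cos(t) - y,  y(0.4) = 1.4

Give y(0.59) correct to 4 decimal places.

RK4: k1 = f(t_n, y_n); k2 = f(t_n + h/2, y_n + (h/2)·k1); k3 = f(t_n + h/2, y_n + (h/2)·k2); k4 = f(t_n + h, y_n + h·k3); y_{n+1} = y_n + (h/6)·(k1 + 2k2 + 2k3 + k4).
t=0.400000, y=1.400000:
  k1 = f(0.400000, 1.400000) = 0.082908
  k2 = f(0.495000, 1.407876) = 0.008873
  k3 = f(0.495000, 1.400843) = 0.015907
  k4 = f(0.590000, 1.403022) = -0.065208
  y ← 1.400000 + (0.19/6)·(k1 + 2k2 + 2k3 + k4) = 1.402130
y(0.59) ≈ 1.4021

1.4021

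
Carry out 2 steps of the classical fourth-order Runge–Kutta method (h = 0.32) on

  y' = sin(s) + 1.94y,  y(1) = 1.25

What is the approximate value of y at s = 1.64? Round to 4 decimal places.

RK4: k1 = f(s_n, y_n); k2 = f(s_n + h/2, y_n + (h/2)·k1); k3 = f(s_n + h/2, y_n + (h/2)·k2); k4 = f(s_n + h, y_n + h·k3); y_{n+1} = y_n + (h/6)·(k1 + 2k2 + 2k3 + k4).
s=1.000000, y=1.250000:
  k1 = f(1.000000, 1.250000) = 3.266471
  k2 = f(1.160000, 1.772635) = 4.355716
  k3 = f(1.160000, 1.946915) = 4.693817
  k4 = f(1.320000, 2.752022) = 6.307637
  y ← 1.250000 + (0.32/6)·(k1 + 2k2 + 2k3 + k4) = 2.725903
s=1.320000, y=2.725903:
  k1 = f(1.320000, 2.725903) = 6.256966
  k2 = f(1.480000, 3.727017) = 8.226294
  k3 = f(1.480000, 4.042110) = 8.837574
  k4 = f(1.640000, 5.553926) = 11.772223
  y ← 2.725903 + (0.32/6)·(k1 + 2k2 + 2k3 + k4) = 5.507605
y(1.64) ≈ 5.5076

5.5076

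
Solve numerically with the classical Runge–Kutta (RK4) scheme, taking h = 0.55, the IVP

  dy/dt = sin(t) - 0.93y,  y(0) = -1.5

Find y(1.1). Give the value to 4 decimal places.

RK4: k1 = f(t_n, y_n); k2 = f(t_n + h/2, y_n + (h/2)·k1); k3 = f(t_n + h/2, y_n + (h/2)·k2); k4 = f(t_n + h, y_n + h·k3); y_{n+1} = y_n + (h/6)·(k1 + 2k2 + 2k3 + k4).
t=0.000000, y=-1.500000:
  k1 = f(0.000000, -1.500000) = 1.395000
  k2 = f(0.275000, -1.116375) = 1.309776
  k3 = f(0.275000, -1.139812) = 1.331572
  k4 = f(0.550000, -0.767636) = 1.236588
  y ← -1.500000 + (0.55/6)·(k1 + 2k2 + 2k3 + k4) = -0.774524
t=0.550000, y=-0.774524:
  k1 = f(0.550000, -0.774524) = 1.242995
  k2 = f(0.825000, -0.432701) = 1.136959
  k3 = f(0.825000, -0.461860) = 1.164078
  k4 = f(1.100000, -0.134281) = 1.016089
  y ← -0.774524 + (0.55/6)·(k1 + 2k2 + 2k3 + k4) = -0.145585
y(1.1) ≈ -0.1456

-0.1456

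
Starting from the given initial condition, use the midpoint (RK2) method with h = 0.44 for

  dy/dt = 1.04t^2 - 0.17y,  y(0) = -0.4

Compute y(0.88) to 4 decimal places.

-0.1279

Midpoint: k1 = f(t_n, y_n); k2 = f(t_n + h/2, y_n + (h/2)·k1); y_{n+1} = y_n + h·k2.
t=0.000000, y=-0.400000:
  k1 = f(0.000000, -0.400000) = 0.068000
  k2 = f(0.220000, -0.385040) = 0.115793
  y ← -0.400000 + 0.44·0.115793 = -0.349051
t=0.440000, y=-0.349051:
  k1 = f(0.440000, -0.349051) = 0.260683
  k2 = f(0.660000, -0.291701) = 0.502613
  y ← -0.349051 + 0.44·0.502613 = -0.127901
y(0.88) ≈ -0.1279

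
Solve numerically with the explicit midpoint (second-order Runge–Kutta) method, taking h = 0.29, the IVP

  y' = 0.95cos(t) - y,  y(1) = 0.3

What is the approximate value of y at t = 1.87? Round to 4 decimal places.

0.1575

Midpoint: k1 = f(t_n, y_n); k2 = f(t_n + h/2, y_n + (h/2)·k1); y_{n+1} = y_n + h·k2.
t=1.000000, y=0.300000:
  k1 = f(1.000000, 0.300000) = 0.213287
  k2 = f(1.145000, 0.330927) = 0.061467
  y ← 0.300000 + 0.29·0.061467 = 0.317825
t=1.290000, y=0.317825:
  k1 = f(1.290000, 0.317825) = -0.054561
  k2 = f(1.435000, 0.309914) = -0.181304
  y ← 0.317825 + 0.29·(-0.181304) = 0.265247
t=1.580000, y=0.265247:
  k1 = f(1.580000, 0.265247) = -0.273991
  k2 = f(1.725000, 0.225519) = -0.371432
  y ← 0.265247 + 0.29·(-0.371432) = 0.157532
y(1.87) ≈ 0.1575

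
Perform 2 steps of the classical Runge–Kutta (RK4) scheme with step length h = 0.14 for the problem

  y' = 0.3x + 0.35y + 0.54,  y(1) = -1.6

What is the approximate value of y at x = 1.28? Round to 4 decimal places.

-1.5055

RK4: k1 = f(x_n, y_n); k2 = f(x_n + h/2, y_n + (h/2)·k1); k3 = f(x_n + h/2, y_n + (h/2)·k2); k4 = f(x_n + h, y_n + h·k3); y_{n+1} = y_n + (h/6)·(k1 + 2k2 + 2k3 + k4).
x=1.000000, y=-1.600000:
  k1 = f(1.000000, -1.600000) = 0.280000
  k2 = f(1.070000, -1.580400) = 0.307860
  k3 = f(1.070000, -1.578450) = 0.308543
  k4 = f(1.140000, -1.556804) = 0.337119
  y ← -1.600000 + (0.14/6)·(k1 + 2k2 + 2k3 + k4) = -1.556835
x=1.140000, y=-1.556835:
  k1 = f(1.140000, -1.556835) = 0.337108
  k2 = f(1.210000, -1.533238) = 0.366367
  k3 = f(1.210000, -1.531189) = 0.367084
  k4 = f(1.280000, -1.505443) = 0.397095
  y ← -1.556835 + (0.14/6)·(k1 + 2k2 + 2k3 + k4) = -1.505476
y(1.28) ≈ -1.5055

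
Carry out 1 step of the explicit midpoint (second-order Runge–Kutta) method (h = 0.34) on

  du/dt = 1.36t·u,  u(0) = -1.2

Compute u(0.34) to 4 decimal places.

-1.2943

Midpoint: k1 = f(t_n, u_n); k2 = f(t_n + h/2, u_n + (h/2)·k1); u_{n+1} = u_n + h·k2.
t=0.000000, u=-1.200000:
  k1 = f(0.000000, -1.200000) = 0.000000
  k2 = f(0.170000, -1.200000) = -0.277440
  u ← -1.200000 + 0.34·(-0.277440) = -1.294330
u(0.34) ≈ -1.2943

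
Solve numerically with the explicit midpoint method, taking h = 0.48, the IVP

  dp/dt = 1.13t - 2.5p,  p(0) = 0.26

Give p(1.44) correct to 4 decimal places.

Midpoint: k1 = f(t_n, p_n); k2 = f(t_n + h/2, p_n + (h/2)·k1); p_{n+1} = p_n + h·k2.
t=0.000000, p=0.260000:
  k1 = f(0.000000, 0.260000) = -0.650000
  k2 = f(0.240000, 0.104000) = 0.011200
  p ← 0.260000 + 0.48·0.011200 = 0.265376
t=0.480000, p=0.265376:
  k1 = f(0.480000, 0.265376) = -0.121040
  k2 = f(0.720000, 0.236326) = 0.222784
  p ← 0.265376 + 0.48·0.222784 = 0.372312
t=0.960000, p=0.372312:
  k1 = f(0.960000, 0.372312) = 0.154019
  k2 = f(1.200000, 0.409277) = 0.332808
  p ← 0.372312 + 0.48·0.332808 = 0.532060
p(1.44) ≈ 0.5321

0.5321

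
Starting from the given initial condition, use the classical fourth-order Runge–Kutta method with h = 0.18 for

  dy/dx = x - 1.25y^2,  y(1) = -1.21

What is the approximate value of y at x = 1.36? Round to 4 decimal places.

RK4: k1 = f(x_n, y_n); k2 = f(x_n + h/2, y_n + (h/2)·k1); k3 = f(x_n + h/2, y_n + (h/2)·k2); k4 = f(x_n + h, y_n + h·k3); y_{n+1} = y_n + (h/6)·(k1 + 2k2 + 2k3 + k4).
x=1.000000, y=-1.210000:
  k1 = f(1.000000, -1.210000) = -0.830125
  k2 = f(1.090000, -1.284711) = -0.973104
  k3 = f(1.090000, -1.297579) = -1.014640
  k4 = f(1.180000, -1.392635) = -1.244291
  y ← -1.210000 + (0.18/6)·(k1 + 2k2 + 2k3 + k4) = -1.391497
x=1.180000, y=-1.391497:
  k1 = f(1.180000, -1.391497) = -1.240330
  k2 = f(1.270000, -1.503127) = -1.554238
  k3 = f(1.270000, -1.531379) = -1.661400
  k4 = f(1.360000, -1.690549) = -2.212446
  y ← -1.391497 + (0.18/6)·(k1 + 2k2 + 2k3 + k4) = -1.688019
y(1.36) ≈ -1.6880

-1.6880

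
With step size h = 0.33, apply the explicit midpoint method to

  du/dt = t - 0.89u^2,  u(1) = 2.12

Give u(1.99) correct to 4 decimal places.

1.5183

Midpoint: k1 = f(t_n, u_n); k2 = f(t_n + h/2, u_n + (h/2)·k1); u_{n+1} = u_n + h·k2.
t=1.000000, u=2.120000:
  k1 = f(1.000000, 2.120000) = -3.000016
  k2 = f(1.165000, 1.624997) = -1.185149
  u ← 2.120000 + 0.33·(-1.185149) = 1.728901
t=1.330000, u=1.728901:
  k1 = f(1.330000, 1.728901) = -1.330298
  k2 = f(1.495000, 1.509402) = -0.532682
  u ← 1.728901 + 0.33·(-0.532682) = 1.553116
t=1.660000, u=1.553116:
  k1 = f(1.660000, 1.553116) = -0.486831
  k2 = f(1.825000, 1.472789) = -0.105506
  u ← 1.553116 + 0.33·(-0.105506) = 1.518299
u(1.99) ≈ 1.5183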